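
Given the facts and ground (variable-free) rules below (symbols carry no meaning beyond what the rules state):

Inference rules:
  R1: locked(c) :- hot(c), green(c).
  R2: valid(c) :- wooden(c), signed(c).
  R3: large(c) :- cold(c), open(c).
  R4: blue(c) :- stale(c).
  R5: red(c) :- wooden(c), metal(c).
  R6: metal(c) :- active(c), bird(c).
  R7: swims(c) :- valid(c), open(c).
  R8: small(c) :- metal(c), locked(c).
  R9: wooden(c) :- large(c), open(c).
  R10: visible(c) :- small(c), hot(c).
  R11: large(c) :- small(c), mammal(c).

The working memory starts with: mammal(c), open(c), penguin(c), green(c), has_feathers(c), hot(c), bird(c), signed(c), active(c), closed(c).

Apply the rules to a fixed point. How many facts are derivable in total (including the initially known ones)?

19

Round 1 — R1, R6, derive locked(c), metal(c).
Round 2 — R8, derive small(c).
Round 3 — R10, R11, derive visible(c), large(c).
Round 4 — R9, derive wooden(c).
Round 5 — R2, R5, derive valid(c), red(c).
Round 6 — R7, derive swims(c).
Closure: {active(c), bird(c), closed(c), green(c), has_feathers(c), hot(c), large(c), locked(c), mammal(c), metal(c), open(c), penguin(c), red(c), signed(c), small(c), swims(c), valid(c), visible(c), wooden(c)} — 19 facts.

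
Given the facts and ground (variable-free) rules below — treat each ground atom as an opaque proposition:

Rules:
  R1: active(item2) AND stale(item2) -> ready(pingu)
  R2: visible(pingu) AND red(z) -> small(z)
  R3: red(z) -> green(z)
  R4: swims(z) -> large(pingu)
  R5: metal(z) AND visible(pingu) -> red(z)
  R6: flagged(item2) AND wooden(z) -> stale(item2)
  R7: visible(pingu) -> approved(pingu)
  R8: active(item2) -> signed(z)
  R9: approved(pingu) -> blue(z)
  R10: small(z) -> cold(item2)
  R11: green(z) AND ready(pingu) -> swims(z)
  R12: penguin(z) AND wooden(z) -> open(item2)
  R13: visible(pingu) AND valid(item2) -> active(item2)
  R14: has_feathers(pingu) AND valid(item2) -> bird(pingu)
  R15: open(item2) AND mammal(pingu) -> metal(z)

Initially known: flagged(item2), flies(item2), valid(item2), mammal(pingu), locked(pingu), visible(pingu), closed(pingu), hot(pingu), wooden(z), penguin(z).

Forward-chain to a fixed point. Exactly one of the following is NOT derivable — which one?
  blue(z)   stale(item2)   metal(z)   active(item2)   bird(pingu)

bird(pingu)

Round 1: R6 [flagged(item2) AND wooden(z) -> stale(item2)]; R7 [visible(pingu) -> approved(pingu)]; R12 [penguin(z) AND wooden(z) -> open(item2)]; R13 [visible(pingu) AND valid(item2) -> active(item2)]. Adds stale(item2), approved(pingu), open(item2), active(item2).
Round 2: R1 [active(item2) AND stale(item2) -> ready(pingu)]; R8 [active(item2) -> signed(z)]; R9 [approved(pingu) -> blue(z)]; R15 [open(item2) AND mammal(pingu) -> metal(z)]. Adds ready(pingu), signed(z), blue(z), metal(z).
Round 3: R5 [metal(z) AND visible(pingu) -> red(z)]. Adds red(z).
Round 4: R2 [visible(pingu) AND red(z) -> small(z)]; R3 [red(z) -> green(z)]. Adds small(z), green(z).
Round 5: R10 [small(z) -> cold(item2)]; R11 [green(z) AND ready(pingu) -> swims(z)]. Adds cold(item2), swims(z).
Round 6: R4 [swims(z) -> large(pingu)]. Adds large(pingu).
Derived: active(item2) (round 1), stale(item2) (round 1), metal(z) (round 2), blue(z) (round 2). bird(pingu) never appears in any round.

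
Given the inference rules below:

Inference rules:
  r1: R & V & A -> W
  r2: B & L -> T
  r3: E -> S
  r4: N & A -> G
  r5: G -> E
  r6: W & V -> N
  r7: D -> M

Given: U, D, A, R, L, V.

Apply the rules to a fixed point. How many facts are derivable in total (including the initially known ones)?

[1] r1 [R & V & A -> W]; r7 [D -> M]. ⇒ new: W, M.
[2] r6 [W & V -> N]. ⇒ new: N.
[3] r4 [N & A -> G]. ⇒ new: G.
[4] r5 [G -> E]. ⇒ new: E.
[5] r3 [E -> S]. ⇒ new: S.
Closure: {A, D, E, G, L, M, N, R, S, U, V, W} — 12 facts.

12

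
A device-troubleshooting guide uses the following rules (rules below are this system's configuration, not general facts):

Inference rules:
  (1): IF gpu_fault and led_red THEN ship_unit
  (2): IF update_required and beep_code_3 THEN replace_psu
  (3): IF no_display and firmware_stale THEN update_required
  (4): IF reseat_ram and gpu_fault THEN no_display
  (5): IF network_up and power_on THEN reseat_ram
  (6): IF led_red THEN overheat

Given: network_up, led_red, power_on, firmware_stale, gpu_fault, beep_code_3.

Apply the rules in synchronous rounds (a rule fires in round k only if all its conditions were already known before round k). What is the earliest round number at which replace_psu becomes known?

4

Round 1: (1) [IF gpu_fault and led_red THEN ship_unit]; (5) [IF network_up and power_on THEN reseat_ram]; (6) [IF led_red THEN overheat]. New: ship_unit, reseat_ram, overheat.
Round 2: (4) [IF reseat_ram and gpu_fault THEN no_display]. New: no_display.
Round 3: (3) [IF no_display and firmware_stale THEN update_required]. New: update_required.
Round 4: (2) [IF update_required and beep_code_3 THEN replace_psu]. New: replace_psu.
replace_psu first appears in round 4.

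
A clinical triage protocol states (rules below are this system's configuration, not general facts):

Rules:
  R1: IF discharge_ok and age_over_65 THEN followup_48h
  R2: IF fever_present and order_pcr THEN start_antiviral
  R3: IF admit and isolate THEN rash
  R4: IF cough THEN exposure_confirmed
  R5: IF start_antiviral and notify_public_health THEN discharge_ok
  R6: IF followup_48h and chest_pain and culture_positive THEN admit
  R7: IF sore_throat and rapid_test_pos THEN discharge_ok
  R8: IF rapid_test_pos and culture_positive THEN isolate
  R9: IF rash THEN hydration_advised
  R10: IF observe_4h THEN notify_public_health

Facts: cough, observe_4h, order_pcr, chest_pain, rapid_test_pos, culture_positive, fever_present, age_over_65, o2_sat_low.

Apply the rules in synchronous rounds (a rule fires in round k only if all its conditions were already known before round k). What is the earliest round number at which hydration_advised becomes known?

Round 1: R2 [IF fever_present and order_pcr THEN start_antiviral]; R4 [IF cough THEN exposure_confirmed]; R8 [IF rapid_test_pos and culture_positive THEN isolate]; R10 [IF observe_4h THEN notify_public_health]. New: start_antiviral, exposure_confirmed, isolate, notify_public_health.
Round 2: R5 [IF start_antiviral and notify_public_health THEN discharge_ok]. New: discharge_ok.
Round 3: R1 [IF discharge_ok and age_over_65 THEN followup_48h]. New: followup_48h.
Round 4: R6 [IF followup_48h and chest_pain and culture_positive THEN admit]. New: admit.
Round 5: R3 [IF admit and isolate THEN rash]. New: rash.
Round 6: R9 [IF rash THEN hydration_advised]. New: hydration_advised.
hydration_advised first appears in round 6.

6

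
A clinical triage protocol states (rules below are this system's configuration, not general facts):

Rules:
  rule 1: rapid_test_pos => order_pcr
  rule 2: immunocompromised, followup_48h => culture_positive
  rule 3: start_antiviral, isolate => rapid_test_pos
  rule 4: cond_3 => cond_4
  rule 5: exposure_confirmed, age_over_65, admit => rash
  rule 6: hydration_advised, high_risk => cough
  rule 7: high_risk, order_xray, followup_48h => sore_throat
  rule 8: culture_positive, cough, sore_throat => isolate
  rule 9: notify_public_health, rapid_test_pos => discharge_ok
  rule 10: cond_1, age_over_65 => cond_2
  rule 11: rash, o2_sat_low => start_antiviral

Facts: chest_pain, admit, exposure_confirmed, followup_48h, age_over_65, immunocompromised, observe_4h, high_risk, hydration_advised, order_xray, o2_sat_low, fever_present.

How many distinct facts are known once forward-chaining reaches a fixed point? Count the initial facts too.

20

Round 1: rule 2 [immunocompromised, followup_48h => culture_positive]; rule 5 [exposure_confirmed, age_over_65, admit => rash]; rule 6 [hydration_advised, high_risk => cough]; rule 7 [high_risk, order_xray, followup_48h => sore_throat]. New: culture_positive, rash, cough, sore_throat.
Round 2: rule 8 [culture_positive, cough, sore_throat => isolate]; rule 11 [rash, o2_sat_low => start_antiviral]. New: isolate, start_antiviral.
Round 3: rule 3 [start_antiviral, isolate => rapid_test_pos]. New: rapid_test_pos.
Round 4: rule 1 [rapid_test_pos => order_pcr]. New: order_pcr.
Closure: {admit, age_over_65, chest_pain, cough, culture_positive, exposure_confirmed, fever_present, followup_48h, high_risk, hydration_advised, immunocompromised, isolate, o2_sat_low, observe_4h, order_pcr, order_xray, rapid_test_pos, rash, sore_throat, start_antiviral} — 20 facts.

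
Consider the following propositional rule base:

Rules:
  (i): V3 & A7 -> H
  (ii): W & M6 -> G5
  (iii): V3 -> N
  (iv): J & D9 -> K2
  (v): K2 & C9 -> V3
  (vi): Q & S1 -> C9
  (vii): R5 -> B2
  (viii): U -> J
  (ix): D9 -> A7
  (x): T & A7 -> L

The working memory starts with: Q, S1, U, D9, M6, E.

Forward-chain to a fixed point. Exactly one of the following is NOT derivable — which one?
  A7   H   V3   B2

Round 1 — (vi), (viii), (ix), derive C9, J, A7.
Round 2 — (iv), derive K2.
Round 3 — (v), derive V3.
Round 4 — (i), (iii), derive H, N.
Derived: A7 (round 1), V3 (round 3), H (round 4). B2 never appears in any round.

B2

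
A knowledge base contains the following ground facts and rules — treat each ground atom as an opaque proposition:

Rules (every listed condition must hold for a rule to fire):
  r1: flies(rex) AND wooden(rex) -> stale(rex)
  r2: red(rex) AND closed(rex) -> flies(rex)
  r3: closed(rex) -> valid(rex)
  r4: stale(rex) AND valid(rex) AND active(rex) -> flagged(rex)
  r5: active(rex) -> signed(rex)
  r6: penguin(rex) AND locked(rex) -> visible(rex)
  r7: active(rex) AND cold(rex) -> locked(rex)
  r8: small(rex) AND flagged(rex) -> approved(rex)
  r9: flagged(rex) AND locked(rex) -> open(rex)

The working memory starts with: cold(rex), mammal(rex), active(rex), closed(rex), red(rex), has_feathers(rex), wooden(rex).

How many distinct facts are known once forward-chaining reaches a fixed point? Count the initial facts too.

Round 1 fires r2, r3, r5, r7, giving flies(rex), valid(rex), signed(rex), locked(rex).
Round 2 fires r1, giving stale(rex).
Round 3 fires r4, giving flagged(rex).
Round 4 fires r9, giving open(rex).
Closure: {active(rex), closed(rex), cold(rex), flagged(rex), flies(rex), has_feathers(rex), locked(rex), mammal(rex), open(rex), red(rex), signed(rex), stale(rex), valid(rex), wooden(rex)} — 14 facts.

14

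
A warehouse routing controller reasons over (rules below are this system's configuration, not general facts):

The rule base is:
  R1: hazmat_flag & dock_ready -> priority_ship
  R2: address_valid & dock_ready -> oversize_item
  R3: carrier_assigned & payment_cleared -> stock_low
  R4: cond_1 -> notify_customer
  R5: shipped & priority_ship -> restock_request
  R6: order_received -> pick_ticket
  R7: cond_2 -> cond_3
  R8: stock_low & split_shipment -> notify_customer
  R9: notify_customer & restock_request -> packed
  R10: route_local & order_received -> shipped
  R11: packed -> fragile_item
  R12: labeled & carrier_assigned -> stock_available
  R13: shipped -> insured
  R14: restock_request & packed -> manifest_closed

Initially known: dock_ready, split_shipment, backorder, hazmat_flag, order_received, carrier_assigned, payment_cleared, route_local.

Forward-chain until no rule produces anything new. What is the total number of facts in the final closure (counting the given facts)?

Round 1: R1 [hazmat_flag & dock_ready -> priority_ship]; R3 [carrier_assigned & payment_cleared -> stock_low]; R6 [order_received -> pick_ticket]; R10 [route_local & order_received -> shipped]. Adds priority_ship, stock_low, pick_ticket, shipped.
Round 2: R5 [shipped & priority_ship -> restock_request]; R8 [stock_low & split_shipment -> notify_customer]; R13 [shipped -> insured]. Adds restock_request, notify_customer, insured.
Round 3: R9 [notify_customer & restock_request -> packed]. Adds packed.
Round 4: R11 [packed -> fragile_item]; R14 [restock_request & packed -> manifest_closed]. Adds fragile_item, manifest_closed.
Closure: {backorder, carrier_assigned, dock_ready, fragile_item, hazmat_flag, insured, manifest_closed, notify_customer, order_received, packed, payment_cleared, pick_ticket, priority_ship, restock_request, route_local, shipped, split_shipment, stock_low} — 18 facts.

18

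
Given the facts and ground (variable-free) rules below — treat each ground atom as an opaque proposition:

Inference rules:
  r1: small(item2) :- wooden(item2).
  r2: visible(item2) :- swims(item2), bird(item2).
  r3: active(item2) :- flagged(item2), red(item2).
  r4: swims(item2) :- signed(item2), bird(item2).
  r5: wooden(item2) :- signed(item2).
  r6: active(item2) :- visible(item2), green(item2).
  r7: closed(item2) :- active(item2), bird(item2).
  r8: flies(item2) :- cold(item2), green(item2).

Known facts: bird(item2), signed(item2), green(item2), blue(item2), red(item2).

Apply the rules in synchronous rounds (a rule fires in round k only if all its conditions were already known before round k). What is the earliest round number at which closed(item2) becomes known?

4

Round 1: r4 [swims(item2) :- signed(item2), bird(item2).]; r5 [wooden(item2) :- signed(item2).]. Adds swims(item2), wooden(item2).
Round 2: r1 [small(item2) :- wooden(item2).]; r2 [visible(item2) :- swims(item2), bird(item2).]. Adds small(item2), visible(item2).
Round 3: r6 [active(item2) :- visible(item2), green(item2).]. Adds active(item2).
Round 4: r7 [closed(item2) :- active(item2), bird(item2).]. Adds closed(item2).
closed(item2) first appears in round 4.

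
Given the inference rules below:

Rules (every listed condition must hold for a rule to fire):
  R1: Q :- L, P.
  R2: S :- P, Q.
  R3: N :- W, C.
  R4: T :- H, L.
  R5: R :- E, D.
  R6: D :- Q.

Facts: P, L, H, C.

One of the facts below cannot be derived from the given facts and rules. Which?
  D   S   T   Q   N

N

Round 1 fires R1, R4, giving Q, T.
Round 2 fires R2, R6, giving S, D.
Derived: T (round 1), S (round 2), D (round 2), Q (round 1). N never appears in any round.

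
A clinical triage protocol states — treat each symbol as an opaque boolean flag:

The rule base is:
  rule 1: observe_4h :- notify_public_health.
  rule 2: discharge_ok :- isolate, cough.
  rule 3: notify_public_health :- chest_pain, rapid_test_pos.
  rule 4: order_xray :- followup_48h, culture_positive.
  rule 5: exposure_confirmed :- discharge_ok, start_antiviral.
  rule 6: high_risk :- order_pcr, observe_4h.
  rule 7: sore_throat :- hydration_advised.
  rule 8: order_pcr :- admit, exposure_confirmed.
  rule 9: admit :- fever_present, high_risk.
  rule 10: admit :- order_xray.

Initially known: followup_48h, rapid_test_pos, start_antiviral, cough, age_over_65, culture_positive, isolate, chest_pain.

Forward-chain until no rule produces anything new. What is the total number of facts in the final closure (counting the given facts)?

Round 1: rule 2 [discharge_ok :- isolate, cough.]; rule 3 [notify_public_health :- chest_pain, rapid_test_pos.]; rule 4 [order_xray :- followup_48h, culture_positive.]. Adds discharge_ok, notify_public_health, order_xray.
Round 2: rule 1 [observe_4h :- notify_public_health.]; rule 5 [exposure_confirmed :- discharge_ok, start_antiviral.]; rule 10 [admit :- order_xray.]. Adds observe_4h, exposure_confirmed, admit.
Round 3: rule 8 [order_pcr :- admit, exposure_confirmed.]. Adds order_pcr.
Round 4: rule 6 [high_risk :- order_pcr, observe_4h.]. Adds high_risk.
Closure: {admit, age_over_65, chest_pain, cough, culture_positive, discharge_ok, exposure_confirmed, followup_48h, high_risk, isolate, notify_public_health, observe_4h, order_pcr, order_xray, rapid_test_pos, start_antiviral} — 16 facts.

16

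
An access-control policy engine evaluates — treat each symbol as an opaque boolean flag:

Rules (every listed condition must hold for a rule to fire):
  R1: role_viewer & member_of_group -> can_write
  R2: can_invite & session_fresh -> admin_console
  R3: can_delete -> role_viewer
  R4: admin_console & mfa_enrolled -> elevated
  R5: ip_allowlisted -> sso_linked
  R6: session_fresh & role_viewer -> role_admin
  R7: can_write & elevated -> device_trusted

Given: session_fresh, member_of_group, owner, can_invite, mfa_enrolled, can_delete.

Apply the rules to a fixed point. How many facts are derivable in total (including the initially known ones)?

12

Round 1 fires R2, R3, giving admin_console, role_viewer.
Round 2 fires R1, R4, R6, giving can_write, elevated, role_admin.
Round 3 fires R7, giving device_trusted.
Closure: {admin_console, can_delete, can_invite, can_write, device_trusted, elevated, member_of_group, mfa_enrolled, owner, role_admin, role_viewer, session_fresh} — 12 facts.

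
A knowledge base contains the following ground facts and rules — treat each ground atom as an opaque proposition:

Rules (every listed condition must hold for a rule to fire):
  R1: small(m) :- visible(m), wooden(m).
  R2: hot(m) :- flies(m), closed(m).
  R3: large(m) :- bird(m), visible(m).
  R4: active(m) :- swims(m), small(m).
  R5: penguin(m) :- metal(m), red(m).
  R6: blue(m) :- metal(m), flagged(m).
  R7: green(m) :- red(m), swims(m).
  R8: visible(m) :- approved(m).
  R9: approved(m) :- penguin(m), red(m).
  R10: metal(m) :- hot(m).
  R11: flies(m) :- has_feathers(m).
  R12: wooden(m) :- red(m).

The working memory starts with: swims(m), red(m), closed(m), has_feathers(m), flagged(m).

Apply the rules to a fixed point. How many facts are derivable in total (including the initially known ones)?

Round 1 fires R7, R11, R12, giving green(m), flies(m), wooden(m).
Round 2 fires R2, giving hot(m).
Round 3 fires R10, giving metal(m).
Round 4 fires R5, R6, giving penguin(m), blue(m).
Round 5 fires R9, giving approved(m).
Round 6 fires R8, giving visible(m).
Round 7 fires R1, giving small(m).
Round 8 fires R4, giving active(m).
Closure: {active(m), approved(m), blue(m), closed(m), flagged(m), flies(m), green(m), has_feathers(m), hot(m), metal(m), penguin(m), red(m), small(m), swims(m), visible(m), wooden(m)} — 16 facts.

16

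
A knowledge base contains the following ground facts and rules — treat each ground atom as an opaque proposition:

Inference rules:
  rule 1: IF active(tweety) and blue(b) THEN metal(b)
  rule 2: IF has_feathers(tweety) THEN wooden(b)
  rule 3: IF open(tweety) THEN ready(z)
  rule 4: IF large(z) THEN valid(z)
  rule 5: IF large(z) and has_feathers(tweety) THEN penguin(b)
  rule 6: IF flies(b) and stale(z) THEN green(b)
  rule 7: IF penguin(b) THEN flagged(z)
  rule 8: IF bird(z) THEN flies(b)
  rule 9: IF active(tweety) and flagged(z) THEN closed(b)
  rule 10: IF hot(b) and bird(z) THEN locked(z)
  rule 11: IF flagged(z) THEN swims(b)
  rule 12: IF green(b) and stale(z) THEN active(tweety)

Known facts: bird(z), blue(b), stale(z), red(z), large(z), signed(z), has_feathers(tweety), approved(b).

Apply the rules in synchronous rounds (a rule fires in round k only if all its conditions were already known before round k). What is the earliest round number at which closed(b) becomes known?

4

Round 1: rule 2 [IF has_feathers(tweety) THEN wooden(b)]; rule 4 [IF large(z) THEN valid(z)]; rule 5 [IF large(z) and has_feathers(tweety) THEN penguin(b)]; rule 8 [IF bird(z) THEN flies(b)]. Adds wooden(b), valid(z), penguin(b), flies(b).
Round 2: rule 6 [IF flies(b) and stale(z) THEN green(b)]; rule 7 [IF penguin(b) THEN flagged(z)]. Adds green(b), flagged(z).
Round 3: rule 11 [IF flagged(z) THEN swims(b)]; rule 12 [IF green(b) and stale(z) THEN active(tweety)]. Adds swims(b), active(tweety).
Round 4: rule 1 [IF active(tweety) and blue(b) THEN metal(b)]; rule 9 [IF active(tweety) and flagged(z) THEN closed(b)]. Adds metal(b), closed(b).
closed(b) first appears in round 4.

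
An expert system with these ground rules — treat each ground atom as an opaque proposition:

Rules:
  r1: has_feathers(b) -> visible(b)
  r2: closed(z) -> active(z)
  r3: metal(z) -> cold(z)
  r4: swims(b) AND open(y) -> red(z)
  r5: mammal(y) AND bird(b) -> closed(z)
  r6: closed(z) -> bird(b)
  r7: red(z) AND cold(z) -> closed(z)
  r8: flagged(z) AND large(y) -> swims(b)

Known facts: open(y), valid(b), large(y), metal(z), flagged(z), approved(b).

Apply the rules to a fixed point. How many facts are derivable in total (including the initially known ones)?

12

Round 1 fires r3, r8, giving cold(z), swims(b).
Round 2 fires r4, giving red(z).
Round 3 fires r7, giving closed(z).
Round 4 fires r2, r6, giving active(z), bird(b).
Closure: {active(z), approved(b), bird(b), closed(z), cold(z), flagged(z), large(y), metal(z), open(y), red(z), swims(b), valid(b)} — 12 facts.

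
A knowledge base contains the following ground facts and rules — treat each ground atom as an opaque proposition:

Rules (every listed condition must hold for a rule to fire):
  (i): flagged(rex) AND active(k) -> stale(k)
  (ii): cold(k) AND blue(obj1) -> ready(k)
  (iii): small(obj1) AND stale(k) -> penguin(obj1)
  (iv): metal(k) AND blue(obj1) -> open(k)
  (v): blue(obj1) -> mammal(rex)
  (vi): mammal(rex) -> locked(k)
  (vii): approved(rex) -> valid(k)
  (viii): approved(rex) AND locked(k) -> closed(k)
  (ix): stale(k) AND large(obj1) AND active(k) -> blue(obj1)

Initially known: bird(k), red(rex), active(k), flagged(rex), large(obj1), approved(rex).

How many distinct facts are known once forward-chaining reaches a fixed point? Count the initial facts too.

Round 1: (i) [flagged(rex) AND active(k) -> stale(k)]; (vii) [approved(rex) -> valid(k)]. Adds stale(k), valid(k).
Round 2: (ix) [stale(k) AND large(obj1) AND active(k) -> blue(obj1)]. Adds blue(obj1).
Round 3: (v) [blue(obj1) -> mammal(rex)]. Adds mammal(rex).
Round 4: (vi) [mammal(rex) -> locked(k)]. Adds locked(k).
Round 5: (viii) [approved(rex) AND locked(k) -> closed(k)]. Adds closed(k).
Closure: {active(k), approved(rex), bird(k), blue(obj1), closed(k), flagged(rex), large(obj1), locked(k), mammal(rex), red(rex), stale(k), valid(k)} — 12 facts.

12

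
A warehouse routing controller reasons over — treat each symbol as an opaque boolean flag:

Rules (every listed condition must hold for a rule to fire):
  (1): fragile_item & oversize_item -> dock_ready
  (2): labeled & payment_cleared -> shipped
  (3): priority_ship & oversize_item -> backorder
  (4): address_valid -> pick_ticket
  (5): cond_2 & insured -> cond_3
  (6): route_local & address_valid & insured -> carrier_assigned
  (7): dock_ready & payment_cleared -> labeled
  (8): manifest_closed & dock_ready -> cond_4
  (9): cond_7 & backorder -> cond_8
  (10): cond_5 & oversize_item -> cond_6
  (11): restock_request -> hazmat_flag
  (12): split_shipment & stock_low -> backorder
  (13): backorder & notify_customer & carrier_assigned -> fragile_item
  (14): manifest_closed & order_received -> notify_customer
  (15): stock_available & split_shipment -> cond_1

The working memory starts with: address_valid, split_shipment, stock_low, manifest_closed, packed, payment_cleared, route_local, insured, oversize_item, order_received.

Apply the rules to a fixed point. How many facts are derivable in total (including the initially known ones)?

Round 1: (4) [address_valid -> pick_ticket]; (6) [route_local & address_valid & insured -> carrier_assigned]; (12) [split_shipment & stock_low -> backorder]; (14) [manifest_closed & order_received -> notify_customer]. Adds pick_ticket, carrier_assigned, backorder, notify_customer.
Round 2: (13) [backorder & notify_customer & carrier_assigned -> fragile_item]. Adds fragile_item.
Round 3: (1) [fragile_item & oversize_item -> dock_ready]. Adds dock_ready.
Round 4: (7) [dock_ready & payment_cleared -> labeled]; (8) [manifest_closed & dock_ready -> cond_4]. Adds labeled, cond_4.
Round 5: (2) [labeled & payment_cleared -> shipped]. Adds shipped.
Closure: {address_valid, backorder, carrier_assigned, cond_4, dock_ready, fragile_item, insured, labeled, manifest_closed, notify_customer, order_received, oversize_item, packed, payment_cleared, pick_ticket, route_local, shipped, split_shipment, stock_low} — 19 facts.

19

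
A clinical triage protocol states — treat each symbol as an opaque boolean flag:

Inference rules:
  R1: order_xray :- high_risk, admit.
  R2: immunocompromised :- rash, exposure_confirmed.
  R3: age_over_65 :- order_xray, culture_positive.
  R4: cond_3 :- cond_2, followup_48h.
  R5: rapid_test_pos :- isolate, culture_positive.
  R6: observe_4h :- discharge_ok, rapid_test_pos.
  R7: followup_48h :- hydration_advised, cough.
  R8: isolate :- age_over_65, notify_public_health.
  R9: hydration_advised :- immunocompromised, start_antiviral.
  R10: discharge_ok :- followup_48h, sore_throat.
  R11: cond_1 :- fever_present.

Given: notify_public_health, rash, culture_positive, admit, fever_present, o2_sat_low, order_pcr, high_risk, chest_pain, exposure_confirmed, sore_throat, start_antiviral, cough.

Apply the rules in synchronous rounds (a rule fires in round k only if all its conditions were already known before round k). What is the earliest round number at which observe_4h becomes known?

Round 1 — R1, R2, R11, derive order_xray, immunocompromised, cond_1.
Round 2 — R3, R9, derive age_over_65, hydration_advised.
Round 3 — R7, R8, derive followup_48h, isolate.
Round 4 — R5, R10, derive rapid_test_pos, discharge_ok.
Round 5 — R6, derive observe_4h.
observe_4h first appears in round 5.

5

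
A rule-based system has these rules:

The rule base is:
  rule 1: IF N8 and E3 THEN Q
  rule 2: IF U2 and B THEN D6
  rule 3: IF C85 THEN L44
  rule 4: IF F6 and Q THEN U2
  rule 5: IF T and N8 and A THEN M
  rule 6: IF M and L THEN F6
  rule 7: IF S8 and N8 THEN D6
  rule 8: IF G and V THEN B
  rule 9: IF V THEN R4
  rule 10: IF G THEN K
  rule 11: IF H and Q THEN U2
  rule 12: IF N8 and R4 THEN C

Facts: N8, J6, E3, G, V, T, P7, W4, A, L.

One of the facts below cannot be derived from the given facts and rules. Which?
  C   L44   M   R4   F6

Round 1: rule 1 [IF N8 and E3 THEN Q]; rule 5 [IF T and N8 and A THEN M]; rule 8 [IF G and V THEN B]; rule 9 [IF V THEN R4]; rule 10 [IF G THEN K]. Adds Q, M, B, R4, K.
Round 2: rule 6 [IF M and L THEN F6]; rule 12 [IF N8 and R4 THEN C]. Adds F6, C.
Round 3: rule 4 [IF F6 and Q THEN U2]. Adds U2.
Round 4: rule 2 [IF U2 and B THEN D6]. Adds D6.
Derived: F6 (round 2), C (round 2), R4 (round 1), M (round 1). L44 never appears in any round.

L44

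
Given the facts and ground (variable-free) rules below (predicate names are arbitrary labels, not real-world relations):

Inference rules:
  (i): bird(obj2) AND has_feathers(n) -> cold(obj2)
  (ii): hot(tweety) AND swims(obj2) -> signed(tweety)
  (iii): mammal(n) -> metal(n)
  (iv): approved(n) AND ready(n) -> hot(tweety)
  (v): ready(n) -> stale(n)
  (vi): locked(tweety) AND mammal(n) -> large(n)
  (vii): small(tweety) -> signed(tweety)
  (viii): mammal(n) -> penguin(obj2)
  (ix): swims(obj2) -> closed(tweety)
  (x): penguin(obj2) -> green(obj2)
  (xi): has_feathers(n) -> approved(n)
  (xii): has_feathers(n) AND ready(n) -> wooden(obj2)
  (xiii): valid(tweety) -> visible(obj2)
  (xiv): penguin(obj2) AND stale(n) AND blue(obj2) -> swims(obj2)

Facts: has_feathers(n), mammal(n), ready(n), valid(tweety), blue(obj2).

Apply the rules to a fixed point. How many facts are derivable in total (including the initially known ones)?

[1] (iii) [mammal(n) -> metal(n)]; (v) [ready(n) -> stale(n)]; (viii) [mammal(n) -> penguin(obj2)]; (xi) [has_feathers(n) -> approved(n)]; (xii) [has_feathers(n) AND ready(n) -> wooden(obj2)]; (xiii) [valid(tweety) -> visible(obj2)]. ⇒ new: metal(n), stale(n), penguin(obj2), approved(n), wooden(obj2), visible(obj2).
[2] (iv) [approved(n) AND ready(n) -> hot(tweety)]; (x) [penguin(obj2) -> green(obj2)]; (xiv) [penguin(obj2) AND stale(n) AND blue(obj2) -> swims(obj2)]. ⇒ new: hot(tweety), green(obj2), swims(obj2).
[3] (ii) [hot(tweety) AND swims(obj2) -> signed(tweety)]; (ix) [swims(obj2) -> closed(tweety)]. ⇒ new: signed(tweety), closed(tweety).
Closure: {approved(n), blue(obj2), closed(tweety), green(obj2), has_feathers(n), hot(tweety), mammal(n), metal(n), penguin(obj2), ready(n), signed(tweety), stale(n), swims(obj2), valid(tweety), visible(obj2), wooden(obj2)} — 16 facts.

16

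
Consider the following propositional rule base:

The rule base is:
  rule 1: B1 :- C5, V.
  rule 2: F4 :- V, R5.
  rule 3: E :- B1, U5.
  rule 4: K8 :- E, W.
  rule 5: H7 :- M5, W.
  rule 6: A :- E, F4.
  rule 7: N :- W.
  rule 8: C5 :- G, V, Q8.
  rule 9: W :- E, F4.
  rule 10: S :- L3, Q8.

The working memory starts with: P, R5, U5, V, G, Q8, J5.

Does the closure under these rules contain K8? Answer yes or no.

yes

Round 1 — rule 2, rule 8, derive F4, C5.
Round 2 — rule 1, derive B1.
Round 3 — rule 3, derive E.
Round 4 — rule 6, rule 9, derive A, W.
Round 5 — rule 4, rule 7, derive K8, N.
K8 appears in round 5, so it is derivable.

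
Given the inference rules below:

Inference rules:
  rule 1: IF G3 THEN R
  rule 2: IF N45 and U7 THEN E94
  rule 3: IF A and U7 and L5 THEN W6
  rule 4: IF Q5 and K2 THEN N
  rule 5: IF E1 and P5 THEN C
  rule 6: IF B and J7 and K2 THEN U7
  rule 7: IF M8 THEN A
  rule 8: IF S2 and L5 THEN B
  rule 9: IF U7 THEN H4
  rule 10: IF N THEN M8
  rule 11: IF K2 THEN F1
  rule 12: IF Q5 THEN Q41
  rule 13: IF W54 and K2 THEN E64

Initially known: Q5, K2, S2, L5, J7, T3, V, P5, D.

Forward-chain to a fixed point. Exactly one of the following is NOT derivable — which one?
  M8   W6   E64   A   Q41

Round 1: rule 4 [IF Q5 and K2 THEN N]; rule 8 [IF S2 and L5 THEN B]; rule 11 [IF K2 THEN F1]; rule 12 [IF Q5 THEN Q41]. Adds N, B, F1, Q41.
Round 2: rule 6 [IF B and J7 and K2 THEN U7]; rule 10 [IF N THEN M8]. Adds U7, M8.
Round 3: rule 7 [IF M8 THEN A]; rule 9 [IF U7 THEN H4]. Adds A, H4.
Round 4: rule 3 [IF A and U7 and L5 THEN W6]. Adds W6.
Derived: A (round 3), W6 (round 4), M8 (round 2), Q41 (round 1). E64 never appears in any round.

E64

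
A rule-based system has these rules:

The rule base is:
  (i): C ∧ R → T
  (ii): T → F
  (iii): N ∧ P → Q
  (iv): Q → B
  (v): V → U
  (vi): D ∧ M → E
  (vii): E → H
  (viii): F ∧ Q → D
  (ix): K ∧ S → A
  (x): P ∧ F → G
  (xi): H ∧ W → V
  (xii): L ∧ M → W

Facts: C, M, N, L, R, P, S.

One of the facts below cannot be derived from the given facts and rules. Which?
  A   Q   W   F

A

[1] (i) [C ∧ R → T]; (iii) [N ∧ P → Q]; (xii) [L ∧ M → W]. ⇒ new: T, Q, W.
[2] (ii) [T → F]; (iv) [Q → B]. ⇒ new: F, B.
[3] (viii) [F ∧ Q → D]; (x) [P ∧ F → G]. ⇒ new: D, G.
[4] (vi) [D ∧ M → E]. ⇒ new: E.
[5] (vii) [E → H]. ⇒ new: H.
[6] (xi) [H ∧ W → V]. ⇒ new: V.
[7] (v) [V → U]. ⇒ new: U.
Derived: Q (round 1), W (round 1), F (round 2). A never appears in any round.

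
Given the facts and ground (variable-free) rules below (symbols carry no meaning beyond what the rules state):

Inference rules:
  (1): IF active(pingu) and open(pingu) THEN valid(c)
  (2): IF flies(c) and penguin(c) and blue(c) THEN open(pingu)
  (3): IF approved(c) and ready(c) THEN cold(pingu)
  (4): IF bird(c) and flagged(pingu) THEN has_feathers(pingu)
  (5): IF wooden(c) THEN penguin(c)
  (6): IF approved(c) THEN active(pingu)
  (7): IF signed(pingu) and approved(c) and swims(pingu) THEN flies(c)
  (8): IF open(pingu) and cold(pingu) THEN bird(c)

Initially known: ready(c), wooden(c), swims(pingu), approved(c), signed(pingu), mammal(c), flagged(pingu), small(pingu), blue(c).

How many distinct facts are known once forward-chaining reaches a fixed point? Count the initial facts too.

Round 1 fires (3), (5), (6), (7), giving cold(pingu), penguin(c), active(pingu), flies(c).
Round 2 fires (2), giving open(pingu).
Round 3 fires (1), (8), giving valid(c), bird(c).
Round 4 fires (4), giving has_feathers(pingu).
Closure: {active(pingu), approved(c), bird(c), blue(c), cold(pingu), flagged(pingu), flies(c), has_feathers(pingu), mammal(c), open(pingu), penguin(c), ready(c), signed(pingu), small(pingu), swims(pingu), valid(c), wooden(c)} — 17 facts.

17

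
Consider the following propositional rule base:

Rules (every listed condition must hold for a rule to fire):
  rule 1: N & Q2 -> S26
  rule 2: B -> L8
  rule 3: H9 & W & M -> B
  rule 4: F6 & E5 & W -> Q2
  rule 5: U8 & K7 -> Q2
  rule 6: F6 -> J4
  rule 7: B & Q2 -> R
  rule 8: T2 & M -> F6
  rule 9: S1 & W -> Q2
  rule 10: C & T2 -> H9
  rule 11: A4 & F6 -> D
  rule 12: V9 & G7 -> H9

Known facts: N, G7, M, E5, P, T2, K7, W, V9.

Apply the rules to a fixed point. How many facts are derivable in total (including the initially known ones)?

Round 1: rule 8 [T2 & M -> F6]; rule 12 [V9 & G7 -> H9]. Adds F6, H9.
Round 2: rule 3 [H9 & W & M -> B]; rule 4 [F6 & E5 & W -> Q2]; rule 6 [F6 -> J4]. Adds B, Q2, J4.
Round 3: rule 1 [N & Q2 -> S26]; rule 2 [B -> L8]; rule 7 [B & Q2 -> R]. Adds S26, L8, R.
Closure: {B, E5, F6, G7, H9, J4, K7, L8, M, N, P, Q2, R, S26, T2, V9, W} — 17 facts.

17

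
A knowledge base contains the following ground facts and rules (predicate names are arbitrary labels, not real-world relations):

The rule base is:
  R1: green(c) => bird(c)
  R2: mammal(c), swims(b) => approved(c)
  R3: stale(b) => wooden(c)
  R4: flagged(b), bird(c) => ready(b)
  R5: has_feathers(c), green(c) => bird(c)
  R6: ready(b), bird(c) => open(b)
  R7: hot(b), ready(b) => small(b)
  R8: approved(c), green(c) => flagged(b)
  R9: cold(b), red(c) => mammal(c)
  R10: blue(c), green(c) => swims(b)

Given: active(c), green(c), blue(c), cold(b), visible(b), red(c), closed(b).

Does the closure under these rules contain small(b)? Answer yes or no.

Round 1 — R1, R9, R10, derive bird(c), mammal(c), swims(b).
Round 2 — R2, derive approved(c).
Round 3 — R8, derive flagged(b).
Round 4 — R4, derive ready(b).
Round 5 — R6, derive open(b).
Fixed point reached. small(b) is concluded only by R7; R7 needs hot(b) (never derived).

no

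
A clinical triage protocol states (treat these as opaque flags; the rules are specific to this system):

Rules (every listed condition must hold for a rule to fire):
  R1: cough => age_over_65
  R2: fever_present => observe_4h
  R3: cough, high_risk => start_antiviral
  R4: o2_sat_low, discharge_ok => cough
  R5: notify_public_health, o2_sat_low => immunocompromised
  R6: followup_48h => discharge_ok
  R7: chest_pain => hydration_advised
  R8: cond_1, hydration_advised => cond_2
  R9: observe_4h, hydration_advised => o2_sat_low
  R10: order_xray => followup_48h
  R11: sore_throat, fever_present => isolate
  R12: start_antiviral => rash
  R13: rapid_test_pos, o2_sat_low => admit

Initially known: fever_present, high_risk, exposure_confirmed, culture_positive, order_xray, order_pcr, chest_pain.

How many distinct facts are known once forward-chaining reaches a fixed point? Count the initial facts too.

Round 1: R2 [fever_present => observe_4h]; R7 [chest_pain => hydration_advised]; R10 [order_xray => followup_48h]. New: observe_4h, hydration_advised, followup_48h.
Round 2: R6 [followup_48h => discharge_ok]; R9 [observe_4h, hydration_advised => o2_sat_low]. New: discharge_ok, o2_sat_low.
Round 3: R4 [o2_sat_low, discharge_ok => cough]. New: cough.
Round 4: R1 [cough => age_over_65]; R3 [cough, high_risk => start_antiviral]. New: age_over_65, start_antiviral.
Round 5: R12 [start_antiviral => rash]. New: rash.
Closure: {age_over_65, chest_pain, cough, culture_positive, discharge_ok, exposure_confirmed, fever_present, followup_48h, high_risk, hydration_advised, o2_sat_low, observe_4h, order_pcr, order_xray, rash, start_antiviral} — 16 facts.

16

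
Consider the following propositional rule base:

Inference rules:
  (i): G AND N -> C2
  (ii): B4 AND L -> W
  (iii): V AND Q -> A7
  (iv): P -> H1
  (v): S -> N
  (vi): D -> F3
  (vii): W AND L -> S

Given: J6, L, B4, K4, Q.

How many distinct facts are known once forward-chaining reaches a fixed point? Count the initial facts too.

Round 1 fires (ii), giving W.
Round 2 fires (vii), giving S.
Round 3 fires (v), giving N.
Closure: {B4, J6, K4, L, N, Q, S, W} — 8 facts.

8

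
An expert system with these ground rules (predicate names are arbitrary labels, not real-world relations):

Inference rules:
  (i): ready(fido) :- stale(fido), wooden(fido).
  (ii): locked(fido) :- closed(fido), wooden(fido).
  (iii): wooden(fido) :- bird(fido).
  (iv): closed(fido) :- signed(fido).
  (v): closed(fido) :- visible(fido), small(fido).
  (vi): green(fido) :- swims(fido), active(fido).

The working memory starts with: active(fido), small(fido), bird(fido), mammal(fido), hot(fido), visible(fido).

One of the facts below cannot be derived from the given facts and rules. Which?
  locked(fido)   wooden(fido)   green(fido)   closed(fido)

green(fido)

Round 1: (iii) [wooden(fido) :- bird(fido).]; (v) [closed(fido) :- visible(fido), small(fido).]. New: wooden(fido), closed(fido).
Round 2: (ii) [locked(fido) :- closed(fido), wooden(fido).]. New: locked(fido).
Derived: wooden(fido) (round 1), locked(fido) (round 2), closed(fido) (round 1). green(fido) never appears in any round.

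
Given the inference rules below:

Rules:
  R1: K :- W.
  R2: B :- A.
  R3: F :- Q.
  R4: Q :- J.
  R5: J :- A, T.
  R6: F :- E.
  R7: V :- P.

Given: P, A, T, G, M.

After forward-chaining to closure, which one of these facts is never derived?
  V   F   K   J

Round 1 — R2, R5, R7, derive B, J, V.
Round 2 — R4, derive Q.
Round 3 — R3, derive F.
Derived: J (round 1), V (round 1), F (round 3). K never appears in any round.

K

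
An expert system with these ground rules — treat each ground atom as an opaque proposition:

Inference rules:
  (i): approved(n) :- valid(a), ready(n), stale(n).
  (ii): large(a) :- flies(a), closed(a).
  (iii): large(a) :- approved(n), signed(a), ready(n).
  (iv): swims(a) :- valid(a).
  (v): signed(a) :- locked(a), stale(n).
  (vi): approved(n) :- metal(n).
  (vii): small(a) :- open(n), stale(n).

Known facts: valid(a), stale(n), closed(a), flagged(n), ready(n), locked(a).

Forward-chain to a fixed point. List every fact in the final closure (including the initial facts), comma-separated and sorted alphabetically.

approved(n), closed(a), flagged(n), large(a), locked(a), ready(n), signed(a), stale(n), swims(a), valid(a)

Round 1: (i) [approved(n) :- valid(a), ready(n), stale(n).]; (iv) [swims(a) :- valid(a).]; (v) [signed(a) :- locked(a), stale(n).]. Adds approved(n), swims(a), signed(a).
Round 2: (iii) [large(a) :- approved(n), signed(a), ready(n).]. Adds large(a).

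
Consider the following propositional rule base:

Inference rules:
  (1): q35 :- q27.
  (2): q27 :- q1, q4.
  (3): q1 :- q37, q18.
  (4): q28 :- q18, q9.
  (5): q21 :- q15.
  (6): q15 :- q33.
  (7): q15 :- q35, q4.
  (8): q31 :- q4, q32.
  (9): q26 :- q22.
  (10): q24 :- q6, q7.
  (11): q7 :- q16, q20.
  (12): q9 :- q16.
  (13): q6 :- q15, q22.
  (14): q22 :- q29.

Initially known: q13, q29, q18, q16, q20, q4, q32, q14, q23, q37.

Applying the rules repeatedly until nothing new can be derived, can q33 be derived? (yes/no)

[1] (3) [q1 :- q37, q18.]; (8) [q31 :- q4, q32.]; (11) [q7 :- q16, q20.]; (12) [q9 :- q16.]; (14) [q22 :- q29.]. ⇒ new: q1, q31, q7, q9, q22.
[2] (2) [q27 :- q1, q4.]; (4) [q28 :- q18, q9.]; (9) [q26 :- q22.]. ⇒ new: q27, q28, q26.
[3] (1) [q35 :- q27.]. ⇒ new: q35.
[4] (7) [q15 :- q35, q4.]. ⇒ new: q15.
[5] (5) [q21 :- q15.]; (13) [q6 :- q15, q22.]. ⇒ new: q21, q6.
[6] (10) [q24 :- q6, q7.]. ⇒ new: q24.
Fixed point reached. No rule has q33 as a consequent, and it is not given.

no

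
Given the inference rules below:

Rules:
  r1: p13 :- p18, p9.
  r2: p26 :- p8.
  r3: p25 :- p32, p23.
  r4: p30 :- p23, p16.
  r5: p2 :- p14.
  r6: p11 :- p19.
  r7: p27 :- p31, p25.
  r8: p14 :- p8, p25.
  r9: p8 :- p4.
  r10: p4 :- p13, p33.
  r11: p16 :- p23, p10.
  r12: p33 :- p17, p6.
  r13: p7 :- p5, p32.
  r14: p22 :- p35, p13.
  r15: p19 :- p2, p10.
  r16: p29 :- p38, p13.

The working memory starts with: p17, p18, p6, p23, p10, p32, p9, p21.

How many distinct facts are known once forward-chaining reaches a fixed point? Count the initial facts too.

20

Round 1 fires r1, r3, r11, r12, giving p13, p25, p16, p33.
Round 2 fires r4, r10, giving p30, p4.
Round 3 fires r9, giving p8.
Round 4 fires r2, r8, giving p26, p14.
Round 5 fires r5, giving p2.
Round 6 fires r15, giving p19.
Round 7 fires r6, giving p11.
Closure: {p10, p11, p13, p14, p16, p17, p18, p19, p2, p21, p23, p25, p26, p30, p32, p33, p4, p6, p8, p9} — 20 facts.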